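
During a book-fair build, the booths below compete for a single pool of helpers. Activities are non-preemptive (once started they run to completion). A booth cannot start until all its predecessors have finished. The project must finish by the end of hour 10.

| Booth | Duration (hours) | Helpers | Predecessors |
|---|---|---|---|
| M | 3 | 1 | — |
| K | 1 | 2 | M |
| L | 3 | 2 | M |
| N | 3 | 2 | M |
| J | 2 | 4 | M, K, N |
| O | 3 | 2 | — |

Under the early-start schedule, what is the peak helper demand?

6

Early-start schedule: M@1, K@4, L@4, N@4, J@7, O@1.
Load per hour: hour 1: 3, hour 2: 3, hour 3: 3, hour 4: 6, hour 5: 4, hour 6: 4, hour 7: 4, hour 8: 4, hour 9: 0, hour 10: 0.
Peak is 6.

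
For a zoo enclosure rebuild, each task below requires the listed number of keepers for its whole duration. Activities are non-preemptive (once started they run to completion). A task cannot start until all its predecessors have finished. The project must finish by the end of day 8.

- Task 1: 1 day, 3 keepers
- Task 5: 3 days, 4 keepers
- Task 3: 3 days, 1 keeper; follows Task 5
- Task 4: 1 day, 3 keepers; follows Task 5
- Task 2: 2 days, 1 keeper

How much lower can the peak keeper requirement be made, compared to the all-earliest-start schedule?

Early-start peak: d1:8  d2:5  d3:4  d4:4  d5:1  d6:1  d7:0  d8:0 ⇒ 8.
Leveled (Task 1@1, Task 5@2, Task 3@5, Task 4@5, Task 2@6): d1:3  d2:4  d3:4  d4:4  d5:4  d6:2  d7:2  d8:0 ⇒ 4.
Reduction 8 − 4 = 4.

4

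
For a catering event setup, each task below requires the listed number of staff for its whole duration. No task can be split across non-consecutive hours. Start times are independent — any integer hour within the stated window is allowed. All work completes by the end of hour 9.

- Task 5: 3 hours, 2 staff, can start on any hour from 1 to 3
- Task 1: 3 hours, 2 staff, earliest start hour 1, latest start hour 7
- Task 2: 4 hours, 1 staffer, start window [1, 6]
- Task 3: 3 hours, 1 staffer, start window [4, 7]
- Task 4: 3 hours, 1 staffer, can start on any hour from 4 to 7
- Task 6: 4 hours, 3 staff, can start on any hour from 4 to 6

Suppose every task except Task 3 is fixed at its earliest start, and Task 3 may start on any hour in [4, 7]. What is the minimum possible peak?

5

Task 3@4: h1:5  h2:5  h3:5  h4:6  h5:5  h6:5  h7:3  h8:0  h9:0 → peak 6
Task 3@5: h1:5  h2:5  h3:5  h4:5  h5:5  h6:5  h7:4  h8:0  h9:0 → peak 5
Task 3@6: h1:5  h2:5  h3:5  h4:5  h5:4  h6:5  h7:4  h8:1  h9:0 → peak 5
Task 3@7: h1:5  h2:5  h3:5  h4:5  h5:4  h6:4  h7:4  h8:1  h9:1 → peak 5
Best is Task 3@5, peak 5.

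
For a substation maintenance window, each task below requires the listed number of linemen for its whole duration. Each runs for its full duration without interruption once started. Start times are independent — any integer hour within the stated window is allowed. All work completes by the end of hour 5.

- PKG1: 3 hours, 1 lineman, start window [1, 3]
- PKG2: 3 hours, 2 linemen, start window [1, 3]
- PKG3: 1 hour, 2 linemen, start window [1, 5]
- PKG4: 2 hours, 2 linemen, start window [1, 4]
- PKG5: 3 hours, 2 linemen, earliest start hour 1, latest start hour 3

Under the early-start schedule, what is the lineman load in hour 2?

At early start, hour 2 has: PKG1, PKG2, PKG4, PKG5.
Demand: 1 + 2 + 2 + 2 = 7.

7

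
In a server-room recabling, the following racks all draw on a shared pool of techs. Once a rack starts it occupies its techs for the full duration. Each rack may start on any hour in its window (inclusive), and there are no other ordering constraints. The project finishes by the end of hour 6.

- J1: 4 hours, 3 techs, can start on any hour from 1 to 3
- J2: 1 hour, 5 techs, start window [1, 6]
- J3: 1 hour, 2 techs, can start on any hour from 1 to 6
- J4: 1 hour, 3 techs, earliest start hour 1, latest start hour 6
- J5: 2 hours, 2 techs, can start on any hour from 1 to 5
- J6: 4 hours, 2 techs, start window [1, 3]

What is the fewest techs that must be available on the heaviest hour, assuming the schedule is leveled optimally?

7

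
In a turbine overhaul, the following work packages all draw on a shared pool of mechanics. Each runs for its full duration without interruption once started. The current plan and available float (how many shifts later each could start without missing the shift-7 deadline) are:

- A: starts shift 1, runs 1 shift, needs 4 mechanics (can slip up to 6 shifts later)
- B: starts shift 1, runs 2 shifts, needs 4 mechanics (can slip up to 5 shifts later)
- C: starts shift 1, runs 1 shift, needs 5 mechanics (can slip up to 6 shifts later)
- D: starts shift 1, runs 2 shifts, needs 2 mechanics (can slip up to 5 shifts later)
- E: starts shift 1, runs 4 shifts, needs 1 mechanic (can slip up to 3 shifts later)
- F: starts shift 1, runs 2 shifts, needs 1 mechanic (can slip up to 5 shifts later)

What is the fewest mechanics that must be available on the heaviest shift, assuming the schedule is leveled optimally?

5

Early-start (A@1, B@1, C@1, D@1, E@1, F@1) gives peak 17: s1:17  s2:8  s3:1  s4:1  s5:0  s6:0  s7:0.
Shift B→2, C→5, D→6, F→6.
Schedule A@1, B@2, C@5, D@6, E@1, F@6: s1:5  s2:5  s3:5  s4:1  s5:5  s6:3  s7:3 — peak 5.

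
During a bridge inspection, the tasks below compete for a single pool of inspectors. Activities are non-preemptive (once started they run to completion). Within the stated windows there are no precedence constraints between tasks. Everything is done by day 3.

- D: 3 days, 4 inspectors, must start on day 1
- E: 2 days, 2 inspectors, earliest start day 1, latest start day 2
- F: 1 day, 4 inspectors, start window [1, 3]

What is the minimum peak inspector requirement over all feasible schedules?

8

Early-start (D@1, E@1, F@1) gives peak 10: d1:10  d2:6  d3:4.
Shift F→3.
Schedule D@1, E@1, F@3: d1:6  d2:6  d3:8 — peak 8.
No arrangement of the 6 feasible schedules does better.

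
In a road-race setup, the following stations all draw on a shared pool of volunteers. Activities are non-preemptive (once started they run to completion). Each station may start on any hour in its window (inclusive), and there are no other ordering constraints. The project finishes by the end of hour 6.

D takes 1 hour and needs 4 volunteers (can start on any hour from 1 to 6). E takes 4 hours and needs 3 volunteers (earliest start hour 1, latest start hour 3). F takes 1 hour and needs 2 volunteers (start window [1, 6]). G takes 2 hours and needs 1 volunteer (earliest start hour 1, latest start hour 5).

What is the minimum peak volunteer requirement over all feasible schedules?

Early-start (D@1, E@1, F@1, G@1) gives peak 10: h1:10  h2:4  h3:3  h4:3  h5:0  h6:0.
Shift E→2, F→6, G→2.
Schedule D@1, E@2, F@6, G@2: h1:4  h2:4  h3:4  h4:3  h5:3  h6:2 — peak 4.
Total volunteer-hours = 20 over 6 hours ⇒ peak ≥ ⌈20/6⌉ = 4, so 4 is optimal.

4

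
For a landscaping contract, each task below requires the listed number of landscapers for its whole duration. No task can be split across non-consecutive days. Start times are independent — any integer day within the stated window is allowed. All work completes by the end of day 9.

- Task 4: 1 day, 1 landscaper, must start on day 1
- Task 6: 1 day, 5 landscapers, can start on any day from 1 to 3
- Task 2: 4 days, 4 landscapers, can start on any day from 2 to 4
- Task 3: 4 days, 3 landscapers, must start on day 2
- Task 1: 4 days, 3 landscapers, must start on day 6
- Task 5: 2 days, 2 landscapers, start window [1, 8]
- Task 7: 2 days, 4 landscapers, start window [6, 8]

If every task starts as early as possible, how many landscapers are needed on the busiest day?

Early-start schedule: Task 4@1, Task 6@1, Task 2@2, Task 3@2, Task 1@6, Task 5@1, Task 7@6.
Load per day: day 1: 8, day 2: 9, day 3: 7, day 4: 7, day 5: 7, day 6: 7, day 7: 7, day 8: 3, day 9: 3.
Peak is 9.

9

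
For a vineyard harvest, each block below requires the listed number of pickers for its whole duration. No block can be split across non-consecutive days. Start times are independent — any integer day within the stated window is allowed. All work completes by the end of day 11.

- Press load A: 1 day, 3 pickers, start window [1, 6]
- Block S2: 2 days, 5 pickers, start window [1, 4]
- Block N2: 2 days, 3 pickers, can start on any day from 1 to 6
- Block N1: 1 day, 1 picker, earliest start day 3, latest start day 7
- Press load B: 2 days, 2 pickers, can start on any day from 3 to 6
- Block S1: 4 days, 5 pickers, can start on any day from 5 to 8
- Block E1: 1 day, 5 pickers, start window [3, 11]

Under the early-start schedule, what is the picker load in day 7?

5

At early start, day 7 has: Block S1.
Demand: 5 = 5.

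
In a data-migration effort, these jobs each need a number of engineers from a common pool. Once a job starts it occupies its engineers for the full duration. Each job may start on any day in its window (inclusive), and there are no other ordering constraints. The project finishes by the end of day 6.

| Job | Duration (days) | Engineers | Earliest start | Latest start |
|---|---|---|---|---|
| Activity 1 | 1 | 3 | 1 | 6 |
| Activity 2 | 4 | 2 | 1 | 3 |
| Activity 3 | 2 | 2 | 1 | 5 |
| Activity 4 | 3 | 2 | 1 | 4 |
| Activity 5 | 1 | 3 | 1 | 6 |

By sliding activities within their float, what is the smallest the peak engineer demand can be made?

5

Early-start (Activity 1@1, Activity 2@1, Activity 3@1, Activity 4@1, Activity 5@1) gives peak 12: d1:12  d2:6  d3:4  d4:2  d5:0  d6:0.
Shift Activity 3→2, Activity 4→4, Activity 5→5.
Schedule Activity 1@1, Activity 2@1, Activity 3@2, Activity 4@4, Activity 5@5: d1:5  d2:4  d3:4  d4:4  d5:5  d6:2 — peak 5.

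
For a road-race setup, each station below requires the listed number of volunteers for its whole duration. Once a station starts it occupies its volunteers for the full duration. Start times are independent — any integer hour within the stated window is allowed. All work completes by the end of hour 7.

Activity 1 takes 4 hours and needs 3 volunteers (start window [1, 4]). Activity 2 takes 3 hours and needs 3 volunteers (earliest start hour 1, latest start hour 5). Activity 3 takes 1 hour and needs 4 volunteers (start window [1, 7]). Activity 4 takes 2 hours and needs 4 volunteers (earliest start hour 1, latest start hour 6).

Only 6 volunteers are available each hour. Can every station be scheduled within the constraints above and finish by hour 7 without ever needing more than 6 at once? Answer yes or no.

Schedule Activity 1@1, Activity 2@1, Activity 3@5, Activity 4@6: h1:6  h2:6  h3:6  h4:3  h5:4  h6:4  h7:4 — peak 6 ≤ 6.

yes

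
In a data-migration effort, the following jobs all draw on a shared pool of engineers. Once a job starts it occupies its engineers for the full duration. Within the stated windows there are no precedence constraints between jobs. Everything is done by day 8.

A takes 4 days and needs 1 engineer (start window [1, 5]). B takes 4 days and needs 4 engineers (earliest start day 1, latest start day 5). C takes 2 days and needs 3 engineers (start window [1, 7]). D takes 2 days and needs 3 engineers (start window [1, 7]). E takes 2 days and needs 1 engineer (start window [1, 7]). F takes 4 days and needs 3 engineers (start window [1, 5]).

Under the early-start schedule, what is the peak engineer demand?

Early-start schedule: A@1, B@1, C@1, D@1, E@1, F@1.
Load per day: day 1: 15, day 2: 15, day 3: 8, day 4: 8, day 5: 0, day 6: 0, day 7: 0, day 8: 0.
Peak is 15.

15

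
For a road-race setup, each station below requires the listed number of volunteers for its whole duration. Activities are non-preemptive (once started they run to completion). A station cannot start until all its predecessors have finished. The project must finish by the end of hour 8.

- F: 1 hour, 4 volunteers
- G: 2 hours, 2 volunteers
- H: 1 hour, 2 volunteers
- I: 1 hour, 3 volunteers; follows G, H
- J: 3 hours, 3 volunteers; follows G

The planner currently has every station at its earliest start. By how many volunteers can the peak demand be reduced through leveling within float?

4

Early-start peak: h1:8  h2:2  h3:6  h4:3  h5:3  h6:0  h7:0  h8:0 ⇒ 8.
Leveled (F@1, G@2, H@2, I@4, J@5): h1:4  h2:4  h3:2  h4:3  h5:3  h6:3  h7:3  h8:0 ⇒ 4.
Reduction 8 − 4 = 4.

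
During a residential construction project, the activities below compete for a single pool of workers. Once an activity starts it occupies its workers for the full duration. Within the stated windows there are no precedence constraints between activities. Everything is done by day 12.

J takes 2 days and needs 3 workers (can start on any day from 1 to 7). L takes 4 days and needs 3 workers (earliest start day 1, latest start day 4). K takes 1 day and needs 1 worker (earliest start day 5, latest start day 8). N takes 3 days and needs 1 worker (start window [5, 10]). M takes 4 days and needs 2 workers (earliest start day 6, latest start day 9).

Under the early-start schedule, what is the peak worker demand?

6

Early-start schedule: J@1, L@1, K@5, N@5, M@6.
Load per day: day 1: 6, day 2: 6, day 3: 3, day 4: 3, day 5: 2, day 6: 3, day 7: 3, day 8: 2, day 9: 2, day 10: 0, day 11: 0, day 12: 0.
Peak is 6.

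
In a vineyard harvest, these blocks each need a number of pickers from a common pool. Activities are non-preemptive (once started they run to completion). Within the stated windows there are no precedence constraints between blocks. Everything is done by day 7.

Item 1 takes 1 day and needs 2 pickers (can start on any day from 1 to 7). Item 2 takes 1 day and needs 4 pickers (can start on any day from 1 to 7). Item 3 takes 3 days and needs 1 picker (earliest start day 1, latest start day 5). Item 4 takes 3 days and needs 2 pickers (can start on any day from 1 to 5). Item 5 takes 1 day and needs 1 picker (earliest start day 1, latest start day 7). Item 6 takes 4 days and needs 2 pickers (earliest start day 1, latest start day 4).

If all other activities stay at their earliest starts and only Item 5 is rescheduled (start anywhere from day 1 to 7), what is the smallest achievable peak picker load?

11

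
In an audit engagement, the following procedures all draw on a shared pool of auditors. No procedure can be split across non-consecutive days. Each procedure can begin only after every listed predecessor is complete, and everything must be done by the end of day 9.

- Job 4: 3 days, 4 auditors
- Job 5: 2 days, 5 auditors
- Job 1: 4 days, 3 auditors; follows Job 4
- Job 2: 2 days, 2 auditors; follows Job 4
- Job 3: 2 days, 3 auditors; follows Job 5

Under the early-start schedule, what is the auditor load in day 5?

5

At early start, day 5 has: Job 1, Job 2.
Demand: 3 + 2 = 5.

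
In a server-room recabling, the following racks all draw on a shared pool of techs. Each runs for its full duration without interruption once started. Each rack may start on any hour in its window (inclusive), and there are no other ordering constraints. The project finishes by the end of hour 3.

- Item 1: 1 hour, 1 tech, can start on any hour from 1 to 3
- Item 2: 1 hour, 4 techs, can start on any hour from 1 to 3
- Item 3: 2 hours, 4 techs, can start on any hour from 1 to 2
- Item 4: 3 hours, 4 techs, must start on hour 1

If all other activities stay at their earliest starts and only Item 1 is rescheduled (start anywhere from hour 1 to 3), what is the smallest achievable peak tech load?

Item 1@1: h1:13  h2:8  h3:4 → peak 13
Item 1@2: h1:12  h2:9  h3:4 → peak 12
Item 1@3: h1:12  h2:8  h3:5 → peak 12
Best is Item 1@2, peak 12.

12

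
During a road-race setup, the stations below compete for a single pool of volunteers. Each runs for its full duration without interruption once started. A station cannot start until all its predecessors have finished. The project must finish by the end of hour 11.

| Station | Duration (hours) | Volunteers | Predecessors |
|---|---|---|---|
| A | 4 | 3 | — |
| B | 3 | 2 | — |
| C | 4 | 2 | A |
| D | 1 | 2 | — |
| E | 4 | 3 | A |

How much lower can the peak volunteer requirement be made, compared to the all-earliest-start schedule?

2

Early-start peak: h1:7  h2:5  h3:5  h4:3  h5:5  h6:5  h7:5  h8:5  h9:0  h10:0  h11:0 ⇒ 7.
Leveled (A@1, B@1, C@5, D@4, E@5): h1:5  h2:5  h3:5  h4:5  h5:5  h6:5  h7:5  h8:5  h9:0  h10:0  h11:0 ⇒ 5.
Reduction 7 − 5 = 2.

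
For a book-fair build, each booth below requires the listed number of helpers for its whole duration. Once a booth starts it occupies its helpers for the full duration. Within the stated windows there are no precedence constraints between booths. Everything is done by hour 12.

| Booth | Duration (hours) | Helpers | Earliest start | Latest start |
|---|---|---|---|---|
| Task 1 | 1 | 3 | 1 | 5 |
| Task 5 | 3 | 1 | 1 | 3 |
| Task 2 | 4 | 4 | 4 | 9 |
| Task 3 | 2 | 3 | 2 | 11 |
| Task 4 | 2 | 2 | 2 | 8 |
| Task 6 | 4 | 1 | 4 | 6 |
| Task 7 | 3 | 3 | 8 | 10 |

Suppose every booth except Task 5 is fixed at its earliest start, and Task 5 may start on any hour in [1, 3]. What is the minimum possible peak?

6

Task 5@1: h1:4  h2:6  h3:6  h4:5  h5:5  h6:5  h7:5  h8:3  h9:3  h10:3  h11:0  h12:0 → peak 6
Task 5@2: h1:3  h2:6  h3:6  h4:6  h5:5  h6:5  h7:5  h8:3  h9:3  h10:3  h11:0  h12:0 → peak 6
Task 5@3: h1:3  h2:5  h3:6  h4:6  h5:6  h6:5  h7:5  h8:3  h9:3  h10:3  h11:0  h12:0 → peak 6
Best is Task 5@1, peak 6.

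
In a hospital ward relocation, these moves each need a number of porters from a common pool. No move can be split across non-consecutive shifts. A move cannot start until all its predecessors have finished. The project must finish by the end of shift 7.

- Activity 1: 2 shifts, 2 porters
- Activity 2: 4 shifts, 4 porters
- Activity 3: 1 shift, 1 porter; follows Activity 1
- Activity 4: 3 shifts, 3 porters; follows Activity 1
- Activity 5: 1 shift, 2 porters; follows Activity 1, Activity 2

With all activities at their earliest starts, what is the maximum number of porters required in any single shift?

8

Early-start schedule: Activity 1@1, Activity 2@1, Activity 3@3, Activity 4@3, Activity 5@5.
Load per shift: shift 1: 6, shift 2: 6, shift 3: 8, shift 4: 7, shift 5: 5, shift 6: 0, shift 7: 0.
Peak is 8.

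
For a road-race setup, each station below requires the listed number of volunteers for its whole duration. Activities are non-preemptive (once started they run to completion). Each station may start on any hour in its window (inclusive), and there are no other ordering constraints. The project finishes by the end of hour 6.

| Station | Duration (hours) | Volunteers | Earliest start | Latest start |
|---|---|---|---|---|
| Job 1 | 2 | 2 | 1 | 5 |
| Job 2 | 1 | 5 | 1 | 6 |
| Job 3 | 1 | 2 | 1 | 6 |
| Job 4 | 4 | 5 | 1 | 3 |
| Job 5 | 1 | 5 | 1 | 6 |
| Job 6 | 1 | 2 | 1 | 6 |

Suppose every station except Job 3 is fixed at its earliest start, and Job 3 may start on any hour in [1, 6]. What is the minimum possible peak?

19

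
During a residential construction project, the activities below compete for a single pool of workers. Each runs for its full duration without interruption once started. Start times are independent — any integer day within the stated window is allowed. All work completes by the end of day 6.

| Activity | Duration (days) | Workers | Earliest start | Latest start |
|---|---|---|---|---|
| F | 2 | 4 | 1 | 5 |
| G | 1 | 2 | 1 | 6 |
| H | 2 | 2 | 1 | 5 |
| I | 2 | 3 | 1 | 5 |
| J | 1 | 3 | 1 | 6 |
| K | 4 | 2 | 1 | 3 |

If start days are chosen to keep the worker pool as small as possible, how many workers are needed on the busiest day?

Early-start (F@1, G@1, H@1, I@1, J@1, K@1) gives peak 16: d1:16  d2:11  d3:2  d4:2  d5:0  d6:0.
Shift H→2, I→4, J→6, K→3.
Schedule F@1, G@1, H@2, I@4, J@6, K@3: d1:6  d2:6  d3:4  d4:5  d5:5  d6:5 — peak 6.
Total worker-days = 31 over 6 days ⇒ peak ≥ ⌈31/6⌉ = 6, so 6 is optimal.

6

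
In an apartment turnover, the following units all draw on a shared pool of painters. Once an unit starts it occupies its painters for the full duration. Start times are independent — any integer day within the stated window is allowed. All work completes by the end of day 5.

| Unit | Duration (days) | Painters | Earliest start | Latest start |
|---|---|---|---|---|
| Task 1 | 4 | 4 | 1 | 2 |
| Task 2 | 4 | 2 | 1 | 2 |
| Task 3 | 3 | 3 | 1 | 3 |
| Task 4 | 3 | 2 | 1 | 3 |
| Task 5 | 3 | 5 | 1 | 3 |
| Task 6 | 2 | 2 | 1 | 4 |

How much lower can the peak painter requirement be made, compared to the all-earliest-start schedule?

Early-start peak: d1:18  d2:18  d3:16  d4:6  d5:0 ⇒ 18.
Leveled (Task 1@1, Task 2@1, Task 3@1, Task 4@1, Task 5@1, Task 6@4): d1:16  d2:16  d3:16  d4:8  d5:2 ⇒ 16.
Reduction 18 − 16 = 2.

2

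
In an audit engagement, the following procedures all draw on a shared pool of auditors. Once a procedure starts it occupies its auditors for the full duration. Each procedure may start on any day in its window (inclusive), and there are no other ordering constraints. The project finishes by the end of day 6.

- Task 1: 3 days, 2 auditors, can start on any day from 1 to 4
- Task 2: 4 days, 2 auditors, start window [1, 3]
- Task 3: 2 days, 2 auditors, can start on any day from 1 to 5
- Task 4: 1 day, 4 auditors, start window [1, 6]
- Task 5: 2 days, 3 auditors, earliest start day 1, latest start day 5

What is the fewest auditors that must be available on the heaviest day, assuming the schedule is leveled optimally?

Early-start (Task 1@1, Task 2@1, Task 3@1, Task 4@1, Task 5@1) gives peak 13: d1:13  d2:9  d3:4  d4:2  d5:0  d6:0.
Shift Task 4→4, Task 5→5.
Schedule Task 1@1, Task 2@1, Task 3@1, Task 4@4, Task 5@5: d1:6  d2:6  d3:4  d4:6  d5:3  d6:3 — peak 6.

6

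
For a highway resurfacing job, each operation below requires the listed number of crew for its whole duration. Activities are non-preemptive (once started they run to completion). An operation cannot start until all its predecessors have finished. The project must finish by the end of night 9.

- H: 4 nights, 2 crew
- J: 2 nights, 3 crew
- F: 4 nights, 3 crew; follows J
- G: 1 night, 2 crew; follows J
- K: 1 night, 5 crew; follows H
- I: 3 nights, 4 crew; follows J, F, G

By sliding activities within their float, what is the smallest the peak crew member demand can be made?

Schedule H@1, J@1, F@3, G@3, K@5, I@7: n1:5  n2:5  n3:7  n4:5  n5:8  n6:3  n7:4  n8:4  n9:4 — peak 8.

8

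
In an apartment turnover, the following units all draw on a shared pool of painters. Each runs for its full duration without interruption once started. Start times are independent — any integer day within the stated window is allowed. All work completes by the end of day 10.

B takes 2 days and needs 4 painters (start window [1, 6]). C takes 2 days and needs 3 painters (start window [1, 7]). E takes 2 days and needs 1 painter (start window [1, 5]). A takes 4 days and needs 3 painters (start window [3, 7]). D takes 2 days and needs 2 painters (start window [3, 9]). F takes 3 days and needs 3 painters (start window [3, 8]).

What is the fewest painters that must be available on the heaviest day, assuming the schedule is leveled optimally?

Early-start (B@1, C@1, E@1, A@3, D@3, F@3) gives peak 8: d1:8  d2:8  d3:8  d4:8  d5:6  d6:3  d7:0  d8:0  d9:0  d10:0.
Shift C→3, D→5, F→7.
Schedule B@1, C@3, E@1, A@3, D@5, F@7: d1:5  d2:5  d3:6  d4:6  d5:5  d6:5  d7:3  d8:3  d9:3  d10:0 — peak 6.

6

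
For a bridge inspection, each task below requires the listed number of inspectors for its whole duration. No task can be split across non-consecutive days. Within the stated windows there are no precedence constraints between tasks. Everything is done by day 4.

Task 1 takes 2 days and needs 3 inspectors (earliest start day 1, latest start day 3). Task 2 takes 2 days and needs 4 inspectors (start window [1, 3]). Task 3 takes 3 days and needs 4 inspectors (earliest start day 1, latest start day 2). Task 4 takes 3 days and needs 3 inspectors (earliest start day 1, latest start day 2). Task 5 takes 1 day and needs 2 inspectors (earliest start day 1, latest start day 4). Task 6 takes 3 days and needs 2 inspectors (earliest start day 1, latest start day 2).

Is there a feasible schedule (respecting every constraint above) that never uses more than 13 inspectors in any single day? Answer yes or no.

Schedule Task 1@1, Task 2@3, Task 3@1, Task 4@1, Task 5@1, Task 6@2: d1:12  d2:12  d3:13  d4:6 — peak 13 ≤ 13.

yes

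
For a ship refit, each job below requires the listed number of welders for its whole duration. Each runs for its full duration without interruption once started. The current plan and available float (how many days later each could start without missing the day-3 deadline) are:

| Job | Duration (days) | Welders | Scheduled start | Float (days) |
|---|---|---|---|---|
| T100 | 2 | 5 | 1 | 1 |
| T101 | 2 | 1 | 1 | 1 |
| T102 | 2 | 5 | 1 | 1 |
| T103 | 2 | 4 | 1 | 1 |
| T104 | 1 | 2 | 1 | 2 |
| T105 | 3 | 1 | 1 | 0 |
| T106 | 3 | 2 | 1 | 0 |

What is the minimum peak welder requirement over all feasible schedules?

18

Early-start (T100@1, T101@1, T102@1, T103@1, T104@1, T105@1, T106@1) gives peak 20: d1:20  d2:18  d3:3.
Shift T104→3.
Schedule T100@1, T101@1, T102@1, T103@1, T104@3, T105@1, T106@1: d1:18  d2:18  d3:5 — peak 18.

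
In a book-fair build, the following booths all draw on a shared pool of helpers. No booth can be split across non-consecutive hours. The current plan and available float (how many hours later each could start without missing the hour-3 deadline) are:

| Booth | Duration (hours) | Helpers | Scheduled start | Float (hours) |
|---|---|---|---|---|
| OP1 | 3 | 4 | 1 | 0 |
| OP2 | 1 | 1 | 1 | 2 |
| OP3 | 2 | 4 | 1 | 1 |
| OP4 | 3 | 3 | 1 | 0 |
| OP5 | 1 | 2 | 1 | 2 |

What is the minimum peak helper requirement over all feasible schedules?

11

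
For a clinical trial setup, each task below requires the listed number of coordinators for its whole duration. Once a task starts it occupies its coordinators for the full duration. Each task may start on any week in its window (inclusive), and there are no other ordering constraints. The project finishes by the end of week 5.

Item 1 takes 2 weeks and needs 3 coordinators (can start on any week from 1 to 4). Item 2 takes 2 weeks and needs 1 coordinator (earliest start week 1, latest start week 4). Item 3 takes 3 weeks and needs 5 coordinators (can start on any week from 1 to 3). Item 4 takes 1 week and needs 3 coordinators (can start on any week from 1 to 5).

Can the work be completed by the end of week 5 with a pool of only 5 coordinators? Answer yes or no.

no

Total coordinator-weeks = 26; over 5 weeks the average is 26/5 > 5, so some week must exceed 5.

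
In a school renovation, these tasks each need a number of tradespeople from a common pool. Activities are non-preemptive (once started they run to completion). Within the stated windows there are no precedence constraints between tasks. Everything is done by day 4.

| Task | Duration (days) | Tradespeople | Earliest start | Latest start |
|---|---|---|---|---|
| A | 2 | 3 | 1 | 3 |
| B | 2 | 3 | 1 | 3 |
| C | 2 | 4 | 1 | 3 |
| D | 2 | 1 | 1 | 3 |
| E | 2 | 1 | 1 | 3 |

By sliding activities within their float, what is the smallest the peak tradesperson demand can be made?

Early-start (A@1, B@1, C@1, D@1, E@1) gives peak 12: d1:12  d2:12  d3:0  d4:0.
Shift C→3, D→3, E→3.
Schedule A@1, B@1, C@3, D@3, E@3: d1:6  d2:6  d3:6  d4:6 — peak 6.
Total tradesperson-days = 24 over 4 days ⇒ peak ≥ ⌈24/4⌉ = 6, so 6 is optimal.

6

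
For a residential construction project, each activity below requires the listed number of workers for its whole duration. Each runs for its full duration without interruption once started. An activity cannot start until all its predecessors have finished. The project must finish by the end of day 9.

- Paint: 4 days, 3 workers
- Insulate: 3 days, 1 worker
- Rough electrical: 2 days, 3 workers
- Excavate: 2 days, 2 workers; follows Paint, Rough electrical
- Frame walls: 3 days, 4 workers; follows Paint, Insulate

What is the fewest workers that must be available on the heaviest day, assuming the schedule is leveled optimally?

6

Early-start (Paint@1, Insulate@1, Rough electrical@1, Excavate@5, Frame walls@5) gives peak 7: d1:7  d2:7  d3:4  d4:3  d5:6  d6:6  d7:4  d8:0  d9:0.
Shift Rough electrical→4, Excavate→6, Frame walls→6.
Schedule Paint@1, Insulate@1, Rough electrical@4, Excavate@6, Frame walls@6: d1:4  d2:4  d3:4  d4:6  d5:3  d6:6  d7:6  d8:4  d9:0 — peak 6.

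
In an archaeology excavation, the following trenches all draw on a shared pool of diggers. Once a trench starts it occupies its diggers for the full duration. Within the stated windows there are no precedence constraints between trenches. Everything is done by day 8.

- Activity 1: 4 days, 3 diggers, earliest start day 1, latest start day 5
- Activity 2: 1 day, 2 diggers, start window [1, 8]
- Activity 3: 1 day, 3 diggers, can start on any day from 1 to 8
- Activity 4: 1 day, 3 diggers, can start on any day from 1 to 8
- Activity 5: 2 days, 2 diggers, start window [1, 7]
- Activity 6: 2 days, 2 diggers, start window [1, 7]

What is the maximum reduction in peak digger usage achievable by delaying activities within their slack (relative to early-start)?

Early-start peak: d1:15  d2:7  d3:3  d4:3  d5:0  d6:0  d7:0  d8:0 ⇒ 15.
Leveled (Activity 1@1, Activity 2@1, Activity 3@5, Activity 4@6, Activity 5@2, Activity 6@4): d1:5  d2:5  d3:5  d4:5  d5:5  d6:3  d7:0  d8:0 ⇒ 5.
Reduction 15 − 5 = 10.

10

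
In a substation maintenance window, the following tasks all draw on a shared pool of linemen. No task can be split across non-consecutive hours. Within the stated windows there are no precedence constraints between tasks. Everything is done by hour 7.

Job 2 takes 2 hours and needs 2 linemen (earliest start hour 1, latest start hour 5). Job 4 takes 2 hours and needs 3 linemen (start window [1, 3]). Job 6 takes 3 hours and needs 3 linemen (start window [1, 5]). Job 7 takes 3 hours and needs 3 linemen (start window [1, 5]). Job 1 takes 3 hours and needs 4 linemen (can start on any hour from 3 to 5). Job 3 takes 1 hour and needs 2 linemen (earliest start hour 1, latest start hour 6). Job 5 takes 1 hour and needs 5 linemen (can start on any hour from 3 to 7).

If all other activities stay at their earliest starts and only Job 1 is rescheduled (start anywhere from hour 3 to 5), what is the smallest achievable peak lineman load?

Job 1@3: h1:13  h2:11  h3:15  h4:4  h5:4  h6:0  h7:0 → peak 15
Job 1@4: h1:13  h2:11  h3:11  h4:4  h5:4  h6:4  h7:0 → peak 13
Job 1@5: h1:13  h2:11  h3:11  h4:0  h5:4  h6:4  h7:4 → peak 13
Best is Job 1@4, peak 13.

13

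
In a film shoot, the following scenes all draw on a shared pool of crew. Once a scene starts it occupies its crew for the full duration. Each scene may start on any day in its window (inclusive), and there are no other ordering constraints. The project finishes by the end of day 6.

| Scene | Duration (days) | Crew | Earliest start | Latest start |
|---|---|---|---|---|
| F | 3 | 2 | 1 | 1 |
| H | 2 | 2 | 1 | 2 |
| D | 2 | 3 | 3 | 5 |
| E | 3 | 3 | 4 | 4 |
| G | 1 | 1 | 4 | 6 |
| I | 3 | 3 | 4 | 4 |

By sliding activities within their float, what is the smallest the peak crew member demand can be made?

Early-start (F@1, H@1, D@3, E@4, G@4, I@4) gives peak 10: d1:4  d2:4  d3:5  d4:10  d5:6  d6:6.
Shift G→5.
Schedule F@1, H@1, D@3, E@4, G@5, I@4: d1:4  d2:4  d3:5  d4:9  d5:7  d6:6 — peak 9.
No arrangement of the 18 feasible schedules does better.

9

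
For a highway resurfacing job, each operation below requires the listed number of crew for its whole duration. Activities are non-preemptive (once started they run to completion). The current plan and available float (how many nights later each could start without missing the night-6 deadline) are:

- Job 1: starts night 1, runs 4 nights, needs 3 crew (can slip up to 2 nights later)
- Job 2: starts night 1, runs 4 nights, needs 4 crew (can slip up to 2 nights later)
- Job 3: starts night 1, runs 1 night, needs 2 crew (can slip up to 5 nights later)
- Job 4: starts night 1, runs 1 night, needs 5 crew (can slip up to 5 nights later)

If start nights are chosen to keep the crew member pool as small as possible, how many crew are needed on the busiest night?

7

Early-start (Job 1@1, Job 2@1, Job 3@1, Job 4@1) gives peak 14: n1:14  n2:7  n3:7  n4:7  n5:0  n6:0.
Shift Job 3→5, Job 4→5.
Schedule Job 1@1, Job 2@1, Job 3@5, Job 4@5: n1:7  n2:7  n3:7  n4:7  n5:7  n6:0 — peak 7.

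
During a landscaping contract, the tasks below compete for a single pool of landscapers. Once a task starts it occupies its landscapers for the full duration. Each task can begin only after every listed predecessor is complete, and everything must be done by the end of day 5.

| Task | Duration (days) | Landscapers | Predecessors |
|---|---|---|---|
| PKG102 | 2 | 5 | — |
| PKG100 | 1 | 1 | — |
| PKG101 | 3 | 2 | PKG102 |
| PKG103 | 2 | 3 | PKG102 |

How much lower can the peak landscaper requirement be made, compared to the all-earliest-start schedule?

1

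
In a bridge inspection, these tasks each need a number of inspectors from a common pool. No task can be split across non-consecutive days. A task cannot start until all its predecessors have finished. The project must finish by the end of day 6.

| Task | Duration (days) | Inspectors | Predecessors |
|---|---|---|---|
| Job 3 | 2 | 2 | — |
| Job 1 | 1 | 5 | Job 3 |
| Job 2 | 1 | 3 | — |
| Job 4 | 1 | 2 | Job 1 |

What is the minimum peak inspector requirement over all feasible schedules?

Schedule Job 3@1, Job 1@3, Job 2@1, Job 4@4: d1:5  d2:2  d3:5  d4:2  d5:0  d6:0 — peak 5.

5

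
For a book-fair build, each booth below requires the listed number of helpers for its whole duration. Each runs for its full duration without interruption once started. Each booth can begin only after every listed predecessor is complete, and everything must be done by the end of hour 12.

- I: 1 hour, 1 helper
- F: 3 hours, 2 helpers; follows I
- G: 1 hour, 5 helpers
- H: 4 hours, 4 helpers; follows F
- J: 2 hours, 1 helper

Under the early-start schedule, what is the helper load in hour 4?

At early start, hour 4 has: F.
Demand: 2 = 2.

2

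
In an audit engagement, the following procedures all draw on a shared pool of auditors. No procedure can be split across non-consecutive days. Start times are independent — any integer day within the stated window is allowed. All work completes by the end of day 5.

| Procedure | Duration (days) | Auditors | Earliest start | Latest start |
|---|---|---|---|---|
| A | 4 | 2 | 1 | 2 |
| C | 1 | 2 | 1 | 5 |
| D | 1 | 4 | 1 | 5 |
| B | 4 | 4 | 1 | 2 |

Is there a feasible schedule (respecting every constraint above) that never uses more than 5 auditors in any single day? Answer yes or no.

no

Total auditor-days = 30; over 5 days the average is 30/5 > 5, so some day must exceed 5.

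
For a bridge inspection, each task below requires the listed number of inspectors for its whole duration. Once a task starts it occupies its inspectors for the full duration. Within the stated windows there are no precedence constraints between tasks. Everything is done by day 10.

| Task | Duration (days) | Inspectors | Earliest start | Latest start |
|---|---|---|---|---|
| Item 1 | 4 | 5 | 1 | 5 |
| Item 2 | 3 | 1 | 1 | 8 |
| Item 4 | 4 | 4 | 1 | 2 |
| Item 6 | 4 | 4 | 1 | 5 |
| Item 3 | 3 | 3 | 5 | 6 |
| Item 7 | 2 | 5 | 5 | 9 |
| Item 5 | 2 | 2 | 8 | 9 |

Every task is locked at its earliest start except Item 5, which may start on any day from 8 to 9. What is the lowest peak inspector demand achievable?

14

Item 5@8: d1:14  d2:14  d3:14  d4:13  d5:8  d6:8  d7:3  d8:2  d9:2  d10:0 → peak 14
Item 5@9: d1:14  d2:14  d3:14  d4:13  d5:8  d6:8  d7:3  d8:0  d9:2  d10:2 → peak 14
Best is Item 5@8, peak 14.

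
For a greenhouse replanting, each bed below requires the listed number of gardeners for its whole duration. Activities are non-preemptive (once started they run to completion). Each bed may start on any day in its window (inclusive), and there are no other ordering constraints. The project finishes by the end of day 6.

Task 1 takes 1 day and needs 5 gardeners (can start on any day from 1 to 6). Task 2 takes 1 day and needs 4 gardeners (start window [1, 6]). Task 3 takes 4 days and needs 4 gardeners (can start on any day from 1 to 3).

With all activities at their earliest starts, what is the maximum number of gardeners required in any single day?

13

Early-start schedule: Task 1@1, Task 2@1, Task 3@1.
Load per day: day 1: 13, day 2: 4, day 3: 4, day 4: 4, day 5: 0, day 6: 0.
Peak is 13.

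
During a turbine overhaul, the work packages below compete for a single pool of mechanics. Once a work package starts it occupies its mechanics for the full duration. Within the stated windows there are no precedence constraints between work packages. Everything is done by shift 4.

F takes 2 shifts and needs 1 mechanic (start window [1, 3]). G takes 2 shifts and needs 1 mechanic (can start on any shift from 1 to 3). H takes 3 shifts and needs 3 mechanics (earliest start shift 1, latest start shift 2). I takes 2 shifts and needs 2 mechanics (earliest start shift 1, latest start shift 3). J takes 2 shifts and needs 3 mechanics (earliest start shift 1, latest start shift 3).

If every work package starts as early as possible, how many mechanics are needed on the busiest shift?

Early-start schedule: F@1, G@1, H@1, I@1, J@1.
Load per shift: shift 1: 10, shift 2: 10, shift 3: 3, shift 4: 0.
Peak is 10.

10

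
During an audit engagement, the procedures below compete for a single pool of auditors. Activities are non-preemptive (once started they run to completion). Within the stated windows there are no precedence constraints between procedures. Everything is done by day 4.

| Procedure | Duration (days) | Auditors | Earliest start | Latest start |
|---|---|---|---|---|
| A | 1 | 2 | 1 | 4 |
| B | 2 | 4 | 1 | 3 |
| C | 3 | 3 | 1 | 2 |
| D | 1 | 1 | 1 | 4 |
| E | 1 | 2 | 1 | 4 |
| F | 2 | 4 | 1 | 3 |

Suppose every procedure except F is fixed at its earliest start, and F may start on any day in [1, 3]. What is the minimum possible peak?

F@1: d1:16  d2:11  d3:3  d4:0 → peak 16
F@2: d1:12  d2:11  d3:7  d4:0 → peak 12
F@3: d1:12  d2:7  d3:7  d4:4 → peak 12
Best is F@2, peak 12.

12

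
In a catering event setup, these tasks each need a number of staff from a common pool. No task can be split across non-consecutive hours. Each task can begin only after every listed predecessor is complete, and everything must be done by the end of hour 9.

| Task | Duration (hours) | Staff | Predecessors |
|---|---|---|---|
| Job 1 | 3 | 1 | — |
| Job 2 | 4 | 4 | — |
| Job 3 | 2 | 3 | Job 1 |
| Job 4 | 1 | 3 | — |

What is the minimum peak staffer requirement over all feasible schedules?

Early-start (Job 1@1, Job 2@1, Job 3@4, Job 4@1) gives peak 8: h1:8  h2:5  h3:5  h4:7  h5:3  h6:0  h7:0  h8:0  h9:0.
Shift Job 2→4, Job 3→8.
Schedule Job 1@1, Job 2@4, Job 3@8, Job 4@1: h1:4  h2:1  h3:1  h4:4  h5:4  h6:4  h7:4  h8:3  h9:3 — peak 4.
Total staffer-hours = 28 over 9 hours ⇒ peak ≥ ⌈28/9⌉ = 4, so 4 is optimal.

4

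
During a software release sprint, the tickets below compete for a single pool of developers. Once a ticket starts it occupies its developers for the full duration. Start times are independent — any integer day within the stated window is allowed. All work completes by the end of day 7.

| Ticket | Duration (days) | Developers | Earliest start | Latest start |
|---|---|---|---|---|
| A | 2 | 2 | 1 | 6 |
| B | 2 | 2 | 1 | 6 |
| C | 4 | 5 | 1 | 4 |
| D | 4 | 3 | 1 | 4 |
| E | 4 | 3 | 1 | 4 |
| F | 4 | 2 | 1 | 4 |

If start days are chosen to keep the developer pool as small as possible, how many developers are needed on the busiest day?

13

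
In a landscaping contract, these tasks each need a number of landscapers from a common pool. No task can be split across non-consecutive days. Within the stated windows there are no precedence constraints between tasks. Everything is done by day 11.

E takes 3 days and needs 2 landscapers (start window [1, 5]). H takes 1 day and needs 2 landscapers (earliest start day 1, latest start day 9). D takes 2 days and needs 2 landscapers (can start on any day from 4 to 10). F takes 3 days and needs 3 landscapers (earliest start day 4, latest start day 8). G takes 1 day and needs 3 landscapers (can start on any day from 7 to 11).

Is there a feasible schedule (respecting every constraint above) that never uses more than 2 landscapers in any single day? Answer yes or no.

no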